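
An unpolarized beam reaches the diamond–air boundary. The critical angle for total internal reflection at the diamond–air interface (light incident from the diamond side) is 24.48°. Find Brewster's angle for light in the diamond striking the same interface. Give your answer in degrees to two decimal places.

θ_B ≈ 22.51°

sin θ_c = n₂/n₁, so n₂/n₁ = sin 24.48° = 0.4144.
Brewster: tan θ_B = n₂/n₁ = 0.4144.
θ_B = arctan(0.4144) = 22.51°.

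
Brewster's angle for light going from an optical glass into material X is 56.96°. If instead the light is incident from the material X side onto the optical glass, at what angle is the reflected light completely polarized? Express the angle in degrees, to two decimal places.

tan θ_B' = n₁/n₂ = 1/tan θ_B, so θ_B' = 90° − θ_B.
θ_B' = 90° − 56.96° = 33.04°.

θ_B' ≈ 33.04°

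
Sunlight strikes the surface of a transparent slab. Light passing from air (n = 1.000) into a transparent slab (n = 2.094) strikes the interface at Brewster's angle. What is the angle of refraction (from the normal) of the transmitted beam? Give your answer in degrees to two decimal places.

θ_t ≈ 25.53°

First find Brewster's angle: tan θ_B = 2.094/1.000 = 2.0940, giving θ_B = 64.47°.
At Brewster's angle the reflected and refracted rays are perpendicular, so θ_t = 90° − θ_B = 90° − 64.47° = 25.53°.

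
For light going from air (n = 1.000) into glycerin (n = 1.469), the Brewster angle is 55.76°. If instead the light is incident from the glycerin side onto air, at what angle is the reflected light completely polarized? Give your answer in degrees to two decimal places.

The two Brewster angles are complementary: θ_B' = 90° − θ_B = 90° − 55.76° = 34.24°.

θ_B' ≈ 34.24°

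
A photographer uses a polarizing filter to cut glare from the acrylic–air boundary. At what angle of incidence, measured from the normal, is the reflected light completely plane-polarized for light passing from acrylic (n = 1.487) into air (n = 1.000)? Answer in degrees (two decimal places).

θ_B ≈ 33.92°

Brewster's condition: tan θ_B = n₂/n₁ = 1.000/1.487 = 0.6725.
So θ_B = arctan 0.6725 = 33.92°.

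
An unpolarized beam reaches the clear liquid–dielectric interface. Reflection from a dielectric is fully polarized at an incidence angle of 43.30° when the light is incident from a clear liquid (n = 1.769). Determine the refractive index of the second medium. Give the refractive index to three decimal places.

Full polarization of the reflected beam means tan θ_B = n₂/n₁, where n₁ is the incident medium (a clear liquid).
n₂ = n₁ tan θ_B = 1.769 × tan 43.30° = 1.667.

n ≈ 1.667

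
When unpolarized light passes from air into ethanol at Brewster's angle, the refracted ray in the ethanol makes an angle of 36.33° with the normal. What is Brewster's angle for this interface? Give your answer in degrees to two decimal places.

θ_B ≈ 53.67°

At Brewster's angle the reflected and refracted rays are perpendicular, so θ_B + θ_t = 90°.
θ_B = 90° − 36.33° = 53.67°.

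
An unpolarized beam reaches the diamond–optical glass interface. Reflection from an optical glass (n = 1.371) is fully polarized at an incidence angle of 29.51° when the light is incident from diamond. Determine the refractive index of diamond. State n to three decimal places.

n ≈ 2.422

Brewster's law: tan θ_B = n₂/n₁ (light incident in diamond, refracted into an optical glass).
n₁ = n₂ / tan θ_B = 1.371 / tan 29.51° = 2.422.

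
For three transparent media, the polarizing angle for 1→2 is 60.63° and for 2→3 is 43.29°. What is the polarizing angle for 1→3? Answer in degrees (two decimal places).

θ_B ≈ 59.15°

tan θ_B(1→2) = n₂/n₁ = tan 60.63° = 1.7769.
tan θ_B(2→3) = n₃/n₂ = tan 43.29° = 0.9420.
Multiplying, n₃/n₁ = 1.7769 × 0.9420 = 1.6739, and θ_B(1→3) = arctan 1.6739 = 59.15°.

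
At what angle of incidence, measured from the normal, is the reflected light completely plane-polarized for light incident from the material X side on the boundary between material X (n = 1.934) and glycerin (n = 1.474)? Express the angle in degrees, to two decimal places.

θ_B ≈ 37.31°

The reflected p-component vanishes when tan θ_B = n₂/n₁.
Brewster's condition: tan θ_B = n₂/n₁ = 1.474/1.934 = 0.7622.
θ_B = arctan(0.7622) = 37.31°.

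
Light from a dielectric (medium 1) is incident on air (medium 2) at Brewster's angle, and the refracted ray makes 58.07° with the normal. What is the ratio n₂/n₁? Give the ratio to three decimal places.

θ_B + θ_t = 90°, so θ_B = 90° − 58.07° = 31.93°.
Then n₂/n₁ = tan θ_B = tan 31.93° = 0.623.

n₂/n₁ ≈ 0.623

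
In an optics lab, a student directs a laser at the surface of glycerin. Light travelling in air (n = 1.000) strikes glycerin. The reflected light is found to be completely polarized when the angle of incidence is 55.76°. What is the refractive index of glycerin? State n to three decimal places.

n ≈ 1.469

At Brewster's angle, tan θ_B = n₂/n₁ with n₁ on the incident side (air) and n₂ on the transmitted side (glycerin).
n₂ = n₁ tan θ_B = 1.000 × tan 55.76° = 1.469.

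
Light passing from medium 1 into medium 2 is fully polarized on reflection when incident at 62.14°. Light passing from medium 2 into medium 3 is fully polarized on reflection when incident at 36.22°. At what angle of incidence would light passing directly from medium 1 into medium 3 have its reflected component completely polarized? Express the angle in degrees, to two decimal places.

Each Brewster angle gives a ratio: n₂/n₁ = tan 62.14° = 1.8919, n₃/n₂ = tan 36.22° = 0.7324.
n₃/n₁ = 1.3856. Then tan θ_B(1→3) = n₃/n₁, so θ_B(1→3) = arctan(1.3856) = 54.18°.

θ_B ≈ 54.18°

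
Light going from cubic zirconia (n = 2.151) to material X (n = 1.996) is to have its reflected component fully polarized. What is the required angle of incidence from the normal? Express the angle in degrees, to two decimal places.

θ_B ≈ 42.86°

Brewster's condition: tan θ_B = n₂/n₁ = 1.996/2.151 = 0.9279. Taking the arctangent, θ_B = 42.86°.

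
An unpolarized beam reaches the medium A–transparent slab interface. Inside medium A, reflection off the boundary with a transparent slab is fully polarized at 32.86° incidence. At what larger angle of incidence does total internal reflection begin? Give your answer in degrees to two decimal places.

From Brewster, n₂/n₁ = tan θ_B = tan 32.86° = 0.6459.
Then sin θ_c = n₂/n₁ = 0.6459, so θ_c = arcsin 0.6459 = 40.24°.

θ_c ≈ 40.24°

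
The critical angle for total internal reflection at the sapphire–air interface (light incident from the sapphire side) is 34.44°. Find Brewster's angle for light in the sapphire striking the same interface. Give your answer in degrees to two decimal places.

At the critical angle sin θ_c = n₂/n₁, giving n₂/n₁ = sin 34.44° = 0.5655.
Then tan θ_B = n₂/n₁ = 0.5655, so θ_B = arctan 0.5655 = 29.49°.

θ_B ≈ 29.49°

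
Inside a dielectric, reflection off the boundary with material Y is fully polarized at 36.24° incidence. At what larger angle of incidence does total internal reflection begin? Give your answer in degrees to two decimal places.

tan θ_B = n₂/n₁ = tan 36.24° = 0.7330.
Total internal reflection: sin θ_c = n₂/n₁ = 0.7330.
θ_c = arcsin(0.7330) = 47.14°.

θ_c ≈ 47.14°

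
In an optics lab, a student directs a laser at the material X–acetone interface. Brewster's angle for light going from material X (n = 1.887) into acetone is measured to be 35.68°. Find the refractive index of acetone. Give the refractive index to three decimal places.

At Brewster's angle, tan θ_B = n₂/n₁ with n₁ on the incident side (material X) and n₂ on the transmitted side (acetone).
n₂ = n₁ tan θ_B = 1.887 × tan 35.68° = 1.355.

n ≈ 1.355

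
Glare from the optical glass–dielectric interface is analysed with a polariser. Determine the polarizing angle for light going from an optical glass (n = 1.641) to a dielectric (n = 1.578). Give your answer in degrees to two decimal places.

At Brewster's angle the reflected and refracted rays are perpendicular, which with Snell's law gives tan θ_B = n₂/n₁.
Brewster's condition: tan θ_B = n₂/n₁ = 1.578/1.641 = 0.9616.
So θ_B = arctan 0.9616 = 43.88°.

θ_B ≈ 43.88°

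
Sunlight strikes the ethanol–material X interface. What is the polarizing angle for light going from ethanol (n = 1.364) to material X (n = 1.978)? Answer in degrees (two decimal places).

θ_B ≈ 55.41°

tan θ_B = n₂/n₁ = 1.978/1.364 = 1.4501.
So θ_B = arctan 1.4501 = 55.41°.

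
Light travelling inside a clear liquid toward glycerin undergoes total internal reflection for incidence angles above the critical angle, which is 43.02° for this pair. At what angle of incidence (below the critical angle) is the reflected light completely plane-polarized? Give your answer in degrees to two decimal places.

At the critical angle sin θ_c = n₂/n₁, giving n₂/n₁ = sin 43.02° = 0.6823.
Then tan θ_B = n₂/n₁ = 0.6823, so θ_B = arctan 0.6823 = 34.30°.

θ_B ≈ 34.30°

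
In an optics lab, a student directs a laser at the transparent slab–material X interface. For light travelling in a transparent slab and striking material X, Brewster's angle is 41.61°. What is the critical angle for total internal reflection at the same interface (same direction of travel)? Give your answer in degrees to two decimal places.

θ_c ≈ 62.64°

n₂/n₁ = tan 41.61° = 0.8882; the critical angle satisfies sin θ_c = n₂/n₁.
θ_c = arcsin(0.8882) = 62.64°.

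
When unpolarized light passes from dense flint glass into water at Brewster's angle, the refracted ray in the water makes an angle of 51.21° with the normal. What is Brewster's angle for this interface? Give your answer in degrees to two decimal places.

θ_B ≈ 38.79°

Brewster's condition makes the reflected and refracted beams perpendicular: θ_B + θ_t = 90°.
θ_B = 90° − 51.21° = 38.79°.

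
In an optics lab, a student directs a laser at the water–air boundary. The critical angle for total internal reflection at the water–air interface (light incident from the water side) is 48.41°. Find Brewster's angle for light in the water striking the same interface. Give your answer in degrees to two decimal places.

sin θ_c = n₂/n₁, so n₂/n₁ = sin 48.41° = 0.7479.
Brewster: tan θ_B = n₂/n₁ = 0.7479.
θ_B = arctan(0.7479) = 36.79°.

θ_B ≈ 36.79°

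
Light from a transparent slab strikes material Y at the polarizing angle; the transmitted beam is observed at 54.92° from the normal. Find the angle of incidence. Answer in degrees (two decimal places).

θ_B ≈ 35.08°

At Brewster's angle the reflected and refracted rays are perpendicular, so θ_B + θ_t = 90°.
So θ_B = 90° − θ_t = 90° − 54.92° = 35.08°.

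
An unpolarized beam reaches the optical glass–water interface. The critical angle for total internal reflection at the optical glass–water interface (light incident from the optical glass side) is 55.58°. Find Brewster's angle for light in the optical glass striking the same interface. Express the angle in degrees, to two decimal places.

At the critical angle sin θ_c = n₂/n₁, giving n₂/n₁ = sin 55.58° = 0.8249.
Then tan θ_B = n₂/n₁ = 0.8249, so θ_B = arctan 0.8249 = 39.52°.

θ_B ≈ 39.52°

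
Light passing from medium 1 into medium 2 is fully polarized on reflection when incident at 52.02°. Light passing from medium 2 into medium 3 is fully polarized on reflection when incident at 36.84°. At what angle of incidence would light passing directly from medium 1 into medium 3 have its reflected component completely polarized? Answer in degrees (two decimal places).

tan θ_B(1→2) = n₂/n₁ = tan 52.02° = 1.2809.
tan θ_B(2→3) = n₃/n₂ = tan 36.84° = 0.7492.
n₃/n₁ = 0.9596. Then tan θ_B(1→3) = n₃/n₁, so θ_B(1→3) = arctan(0.9596) = 43.82°.

θ_B ≈ 43.82°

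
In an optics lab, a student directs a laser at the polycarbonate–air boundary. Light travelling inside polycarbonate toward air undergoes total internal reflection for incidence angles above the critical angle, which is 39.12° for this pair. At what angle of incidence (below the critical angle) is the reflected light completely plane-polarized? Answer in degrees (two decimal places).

θ_B ≈ 32.25°

n₂/n₁ = sin θ_c = sin 39.12° = 0.6309.
tan θ_B equals the same ratio, so θ_B = arctan(0.6309) = 32.25°.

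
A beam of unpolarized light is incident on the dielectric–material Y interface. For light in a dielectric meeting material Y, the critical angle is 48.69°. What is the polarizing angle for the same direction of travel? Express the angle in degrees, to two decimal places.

n₂/n₁ = sin θ_c = sin 48.69° = 0.7511.
tan θ_B equals the same ratio, so θ_B = arctan(0.7511) = 36.91°.

θ_B ≈ 36.91°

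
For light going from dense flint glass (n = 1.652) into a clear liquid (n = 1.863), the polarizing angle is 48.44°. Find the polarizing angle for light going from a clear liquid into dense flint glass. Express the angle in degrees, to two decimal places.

The two Brewster angles are complementary: θ_B' = 90° − θ_B = 90° − 48.44° = 41.56°.

θ_B' ≈ 41.56°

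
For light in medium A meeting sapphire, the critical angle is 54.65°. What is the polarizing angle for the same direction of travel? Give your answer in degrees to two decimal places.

θ_B ≈ 39.20°

At the critical angle sin θ_c = n₂/n₁, giving n₂/n₁ = sin 54.65° = 0.8156.
Then tan θ_B = n₂/n₁ = 0.8156, so θ_B = arctan 0.8156 = 39.20°.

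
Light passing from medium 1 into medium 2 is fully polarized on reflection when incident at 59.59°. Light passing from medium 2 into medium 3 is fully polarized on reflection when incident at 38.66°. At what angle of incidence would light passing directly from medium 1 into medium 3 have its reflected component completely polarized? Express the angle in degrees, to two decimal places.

tan θ_B(1→2) = n₂/n₁ = tan 59.59° = 1.7038.
tan θ_B(2→3) = n₃/n₂ = tan 38.66° = 0.8000.
n₃/n₁ = 1.3630. Then tan θ_B(1→3) = n₃/n₁, so θ_B(1→3) = arctan(1.3630) = 53.73°.

θ_B ≈ 53.73°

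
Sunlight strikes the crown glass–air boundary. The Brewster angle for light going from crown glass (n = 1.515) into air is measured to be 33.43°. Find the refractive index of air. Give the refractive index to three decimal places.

At the Brewster angle, tan θ_B = n₂/n₁ with n₁ on the incident side (crown glass) and n₂ on the transmitted side (air).
n₂ = n₁ tan θ_B = 1.515 × tan 33.43° = 1.000.

n ≈ 1.000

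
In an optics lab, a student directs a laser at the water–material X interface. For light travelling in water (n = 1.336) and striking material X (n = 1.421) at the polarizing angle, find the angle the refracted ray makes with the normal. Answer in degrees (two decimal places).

θ_B = arctan(n₂/n₁) = arctan(1.421/1.336) = 46.77°.
Since θ_B + θ_t = 90° at Brewster incidence, θ_t = 90° − 46.77° = 43.23°.

θ_t ≈ 43.23°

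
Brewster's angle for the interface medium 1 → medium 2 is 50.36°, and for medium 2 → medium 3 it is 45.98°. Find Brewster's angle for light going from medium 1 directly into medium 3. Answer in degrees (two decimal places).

n₂/n₁ = tan 50.36° = 1.2071 and n₃/n₂ = tan 45.98° = 1.0348.
Multiplying, n₃/n₁ = 1.2071 × 1.0348 = 1.2491, and θ_B(1→3) = arctan 1.2491 = 51.32°.

θ_B ≈ 51.32°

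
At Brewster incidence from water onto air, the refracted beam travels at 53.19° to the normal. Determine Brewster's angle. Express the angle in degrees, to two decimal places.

θ_B ≈ 36.81°

At Brewster's angle the reflected and refracted rays are perpendicular, so θ_B + θ_t = 90°.
θ_B = 90° − 53.19° = 36.81°.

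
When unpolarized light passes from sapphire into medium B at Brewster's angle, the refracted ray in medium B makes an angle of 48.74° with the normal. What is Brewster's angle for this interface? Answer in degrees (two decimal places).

At Brewster's angle the reflected and refracted rays are perpendicular, so θ_B + θ_t = 90°.
So θ_B = 90° − θ_t = 90° − 48.74° = 41.26°.

θ_B ≈ 41.26°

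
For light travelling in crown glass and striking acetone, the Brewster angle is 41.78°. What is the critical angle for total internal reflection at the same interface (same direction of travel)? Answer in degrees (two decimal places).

θ_c ≈ 63.31°

n₂/n₁ = tan 41.78° = 0.8935; the critical angle satisfies sin θ_c = n₂/n₁.
θ_c = arcsin(0.8935) = 63.31°.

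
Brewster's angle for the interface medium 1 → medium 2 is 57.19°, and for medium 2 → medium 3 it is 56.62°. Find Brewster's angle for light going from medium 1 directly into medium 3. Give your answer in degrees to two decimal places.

tan θ_B(1→2) = n₂/n₁ = tan 57.19° = 1.5511.
tan θ_B(2→3) = n₃/n₂ = tan 56.62° = 1.5177.
Multiplying, n₃/n₁ = 1.5511 × 1.5177 = 2.3542, and θ_B(1→3) = arctan 2.3542 = 66.99°.

θ_B ≈ 66.99°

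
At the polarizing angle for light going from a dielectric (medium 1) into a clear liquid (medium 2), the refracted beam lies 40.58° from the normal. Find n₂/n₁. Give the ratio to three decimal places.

n₂/n₁ ≈ 1.168

θ_B + θ_t = 90°, so θ_B = 90° − 40.58° = 49.42°.
tan θ_B = n₂/n₁, so n₂/n₁ = tan 49.42° = 1.168.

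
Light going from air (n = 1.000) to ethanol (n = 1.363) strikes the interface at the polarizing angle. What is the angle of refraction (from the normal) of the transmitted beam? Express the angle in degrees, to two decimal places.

tan θ_B = n₂/n₁ = 1.363/1.000 = 1.3630, so θ_B = 53.73°.
Since θ_B + θ_t = 90° at Brewster incidence, θ_t = 90° − 53.73° = 36.27°.

θ_t ≈ 36.27°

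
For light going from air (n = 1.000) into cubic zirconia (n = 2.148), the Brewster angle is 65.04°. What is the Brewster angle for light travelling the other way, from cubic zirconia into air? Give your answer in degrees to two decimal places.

θ_B' ≈ 24.96°

The two Brewster angles are complementary: θ_B' = 90° − θ_B = 90° − 65.04° = 24.96°.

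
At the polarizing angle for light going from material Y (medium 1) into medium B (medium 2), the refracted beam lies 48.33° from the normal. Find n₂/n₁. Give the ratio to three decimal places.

n₂/n₁ ≈ 0.890

θ_B + θ_t = 90°, so θ_B = 90° − 48.33° = 41.67°.
Then n₂/n₁ = tan θ_B = tan 41.67° = 0.890.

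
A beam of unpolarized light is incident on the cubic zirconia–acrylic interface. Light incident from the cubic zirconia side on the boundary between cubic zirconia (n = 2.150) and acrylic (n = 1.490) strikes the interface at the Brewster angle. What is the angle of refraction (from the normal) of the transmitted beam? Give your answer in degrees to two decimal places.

First find Brewster's angle: tan θ_B = 1.490/2.150 = 0.6930, giving θ_B = 34.72°.
At Brewster's angle the reflected and refracted rays are perpendicular, so θ_t = 90° − θ_B = 90° − 34.72° = 55.28°.

θ_t ≈ 55.28°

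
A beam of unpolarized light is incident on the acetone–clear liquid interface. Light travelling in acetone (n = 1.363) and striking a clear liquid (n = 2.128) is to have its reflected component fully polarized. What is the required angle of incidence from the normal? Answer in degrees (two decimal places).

The reflected p-component vanishes when tan θ_B = n₂/n₁.
tan θ_B = n₂/n₁ = 2.128/1.363 = 1.5613. Taking the arctangent, θ_B = 57.36°.

θ_B ≈ 57.36°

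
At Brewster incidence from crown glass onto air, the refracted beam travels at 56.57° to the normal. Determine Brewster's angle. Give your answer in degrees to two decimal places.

Since the reflected and refracted rays are at right angles at the polarizing angle, θ_B + θ_t = 90°.
So θ_B = 90° − θ_t = 90° − 56.57° = 33.43°.

θ_B ≈ 33.43°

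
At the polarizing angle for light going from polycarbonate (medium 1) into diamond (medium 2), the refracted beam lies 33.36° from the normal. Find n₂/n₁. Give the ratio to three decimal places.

At Brewster incidence θ_B = 90° − θ_t = 90° − 33.36° = 56.64°.
Then n₂/n₁ = tan θ_B = tan 56.64° = 1.519.

n₂/n₁ ≈ 1.519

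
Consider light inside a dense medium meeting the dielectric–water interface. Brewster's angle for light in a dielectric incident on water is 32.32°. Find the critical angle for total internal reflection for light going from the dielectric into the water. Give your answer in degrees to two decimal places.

θ_c ≈ 39.25°

From Brewster, n₂/n₁ = tan θ_B = tan 32.32° = 0.6327.
Then sin θ_c = n₂/n₁ = 0.6327, so θ_c = arcsin 0.6327 = 39.25°.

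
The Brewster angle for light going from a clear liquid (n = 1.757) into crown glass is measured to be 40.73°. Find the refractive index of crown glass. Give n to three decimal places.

Full polarization of the reflected beam means tan θ_B = n₂/n₁, where n₁ is the incident medium (a clear liquid).
n₂ = n₁ tan θ_B = 1.757 × tan 40.73° = 1.513.

n ≈ 1.513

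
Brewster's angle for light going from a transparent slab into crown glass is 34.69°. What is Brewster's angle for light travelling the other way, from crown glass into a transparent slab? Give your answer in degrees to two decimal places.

The two Brewster angles are complementary: θ_B' = 90° − θ_B = 90° − 34.69° = 55.31°.

θ_B' ≈ 55.31°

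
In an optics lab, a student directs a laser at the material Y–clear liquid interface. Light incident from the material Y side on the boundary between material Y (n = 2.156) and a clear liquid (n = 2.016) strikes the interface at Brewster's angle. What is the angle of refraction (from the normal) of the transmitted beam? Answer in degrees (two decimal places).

θ_t ≈ 46.92°

tan θ_B = n₂/n₁ = 2.016/2.156 = 0.9351, so θ_B = 43.08°.
Since θ_B + θ_t = 90° at Brewster incidence, θ_t = 90° − 43.08° = 46.92°.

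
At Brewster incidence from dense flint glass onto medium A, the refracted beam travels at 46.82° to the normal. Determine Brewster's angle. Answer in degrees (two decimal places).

Brewster's condition makes the reflected and refracted beams perpendicular: θ_B + θ_t = 90°.
θ_B = 90° − 46.82° = 43.18°.

θ_B ≈ 43.18°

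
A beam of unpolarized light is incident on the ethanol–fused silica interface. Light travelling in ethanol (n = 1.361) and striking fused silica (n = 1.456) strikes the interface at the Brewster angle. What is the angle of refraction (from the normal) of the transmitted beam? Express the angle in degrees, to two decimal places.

θ_B = arctan(n₂/n₁) = arctan(1.456/1.361) = 46.93°.
At Brewster's angle the reflected and refracted rays are perpendicular, so θ_t = 90° − θ_B = 90° − 46.93° = 43.07°.

θ_t ≈ 43.07°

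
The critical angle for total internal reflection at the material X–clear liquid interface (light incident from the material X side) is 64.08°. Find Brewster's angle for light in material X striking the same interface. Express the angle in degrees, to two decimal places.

sin θ_c = n₂/n₁, so n₂/n₁ = sin 64.08° = 0.8994.
Brewster: tan θ_B = n₂/n₁ = 0.8994.
θ_B = arctan(0.8994) = 41.97°.

θ_B ≈ 41.97°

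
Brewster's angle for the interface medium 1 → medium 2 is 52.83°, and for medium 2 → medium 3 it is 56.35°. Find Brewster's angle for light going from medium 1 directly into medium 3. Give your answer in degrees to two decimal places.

n₂/n₁ = tan 52.83° = 1.3189 and n₃/n₂ = tan 56.35° = 1.5023.
So n₃/n₁ = (n₂/n₁)(n₃/n₂) = 1.3189 × 1.5023 = 1.9813.
θ_B(1→3) = arctan(1.9813) = 63.22°.

θ_B ≈ 63.22°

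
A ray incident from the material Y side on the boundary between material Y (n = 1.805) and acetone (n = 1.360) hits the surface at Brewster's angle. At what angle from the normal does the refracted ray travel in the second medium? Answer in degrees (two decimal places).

θ_t ≈ 53.00°

First find Brewster's angle: tan θ_B = 1.360/1.805 = 0.7535, giving θ_B = 37.00°.
At Brewster's angle the reflected and refracted rays are perpendicular, so θ_t = 90° − θ_B = 90° − 37.00° = 53.00°.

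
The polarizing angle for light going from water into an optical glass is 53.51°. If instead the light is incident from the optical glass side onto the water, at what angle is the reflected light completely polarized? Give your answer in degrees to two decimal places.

The two Brewster angles are complementary: θ_B' = 90° − θ_B = 90° − 53.51° = 36.49°.

θ_B' ≈ 36.49°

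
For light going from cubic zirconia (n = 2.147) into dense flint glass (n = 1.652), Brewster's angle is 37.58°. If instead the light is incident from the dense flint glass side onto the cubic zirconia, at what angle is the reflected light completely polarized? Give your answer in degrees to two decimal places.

Reversing the direction swaps n₁ and n₂, so tan θ_B' = 1/tan θ_B and θ_B' = 90° − θ_B.
Hence θ_B' = 90° − 37.58° = 52.42°.

θ_B' ≈ 52.42°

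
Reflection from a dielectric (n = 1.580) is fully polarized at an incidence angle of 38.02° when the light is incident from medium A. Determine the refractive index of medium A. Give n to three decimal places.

Brewster's law: tan θ_B = n₂/n₁ (light incident in medium A, refracted into a dielectric).
n₁ = n₂ / tan θ_B = 1.580 / tan 38.02° = 2.021.

n ≈ 2.021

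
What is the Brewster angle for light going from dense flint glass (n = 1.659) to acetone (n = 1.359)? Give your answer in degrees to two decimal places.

Brewster's condition: tan θ_B = n₂/n₁ = 1.359/1.659 = 0.8192.
θ_B = arctan(0.8192) = 39.32°.

θ_B ≈ 39.32°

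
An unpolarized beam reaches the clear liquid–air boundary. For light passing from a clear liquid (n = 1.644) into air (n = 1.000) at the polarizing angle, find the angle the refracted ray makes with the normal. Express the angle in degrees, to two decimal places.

tan θ_B = n₂/n₁ = 1.000/1.644 = 0.6083, so θ_B = 31.31°.
The refracted ray is perpendicular to the reflected ray, so θ_t = 90° − θ_B = 58.69°.

θ_t ≈ 58.69°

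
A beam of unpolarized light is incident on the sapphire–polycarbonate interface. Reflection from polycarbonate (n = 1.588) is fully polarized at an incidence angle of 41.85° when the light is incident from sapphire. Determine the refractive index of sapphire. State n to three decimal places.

Full polarization of the reflected beam means tan θ_B = n₂/n₁, where n₁ is the incident medium (sapphire).
n₁ = n₂ / tan θ_B = 1.588 / tan 41.85° = 1.773.

n ≈ 1.773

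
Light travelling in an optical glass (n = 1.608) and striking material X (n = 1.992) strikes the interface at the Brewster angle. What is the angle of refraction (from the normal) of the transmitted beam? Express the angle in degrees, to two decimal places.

θ_t ≈ 38.91°

θ_B = arctan(n₂/n₁) = arctan(1.992/1.608) = 51.09°.
The refracted ray is perpendicular to the reflected ray, so θ_t = 90° − θ_B = 38.91°.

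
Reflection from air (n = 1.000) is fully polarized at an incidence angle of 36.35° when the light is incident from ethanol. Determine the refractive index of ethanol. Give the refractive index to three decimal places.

At Brewster's angle, tan θ_B = n₂/n₁ with n₁ on the incident side (ethanol) and n₂ on the transmitted side (air).
n₁ = n₂ / tan θ_B = 1.000 / tan 36.35° = 1.359.

n ≈ 1.359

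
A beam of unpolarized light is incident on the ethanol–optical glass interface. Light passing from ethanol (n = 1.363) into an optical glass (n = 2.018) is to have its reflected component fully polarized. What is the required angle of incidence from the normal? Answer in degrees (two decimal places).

Brewster's condition: tan θ_B = n₂/n₁ = 2.018/1.363 = 1.4806.
So θ_B = arctan 1.4806 = 55.96°.

θ_B ≈ 55.96°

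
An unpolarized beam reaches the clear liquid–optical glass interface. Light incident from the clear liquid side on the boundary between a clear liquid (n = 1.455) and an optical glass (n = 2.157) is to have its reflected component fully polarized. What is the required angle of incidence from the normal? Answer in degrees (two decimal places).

θ_B ≈ 56.00°

At Brewster's angle the reflected and refracted rays are perpendicular, which with Snell's law gives tan θ_B = n₂/n₁.
tan θ_B = n₂/n₁ = 2.157/1.455 = 1.4825. Taking the arctangent, θ_B = 56.00°.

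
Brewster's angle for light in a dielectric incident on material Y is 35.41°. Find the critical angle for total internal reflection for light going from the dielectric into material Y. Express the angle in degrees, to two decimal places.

θ_c ≈ 45.31°

tan θ_B = n₂/n₁ = tan 35.41° = 0.7109.
Total internal reflection: sin θ_c = n₂/n₁ = 0.7109.
θ_c = arcsin(0.7109) = 45.31°.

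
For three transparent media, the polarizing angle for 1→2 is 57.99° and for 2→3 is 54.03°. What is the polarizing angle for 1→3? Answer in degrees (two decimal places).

θ_B ≈ 65.60°

Each Brewster angle gives a ratio: n₂/n₁ = tan 57.99° = 1.5997, n₃/n₂ = tan 54.03° = 1.3779.
So n₃/n₁ = (n₂/n₁)(n₃/n₂) = 1.5997 × 1.3779 = 2.2042.
θ_B(1→3) = arctan(2.2042) = 65.60°.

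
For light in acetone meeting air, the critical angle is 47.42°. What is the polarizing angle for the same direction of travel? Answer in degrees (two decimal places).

n₂/n₁ = sin θ_c = sin 47.42° = 0.7363.
tan θ_B equals the same ratio, so θ_B = arctan(0.7363) = 36.37°.

θ_B ≈ 36.37°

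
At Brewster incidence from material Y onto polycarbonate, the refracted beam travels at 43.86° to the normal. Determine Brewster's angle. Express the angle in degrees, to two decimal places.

θ_B ≈ 46.14°

At Brewster's angle the reflected and refracted rays are perpendicular, so θ_B + θ_t = 90°.
θ_B = 90° − 43.86° = 46.14°.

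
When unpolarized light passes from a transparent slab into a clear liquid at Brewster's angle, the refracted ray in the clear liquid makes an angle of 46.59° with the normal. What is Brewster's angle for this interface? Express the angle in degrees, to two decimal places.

θ_B ≈ 43.41°

Since the reflected and refracted rays are at right angles at the polarizing angle, θ_B + θ_t = 90°.
θ_B = 90° − 46.59° = 43.41°.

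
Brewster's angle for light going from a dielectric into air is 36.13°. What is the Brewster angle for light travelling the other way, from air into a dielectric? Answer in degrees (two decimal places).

θ_B' ≈ 53.87°

The two Brewster angles are complementary: θ_B' = 90° − θ_B = 90° − 36.13° = 53.87°.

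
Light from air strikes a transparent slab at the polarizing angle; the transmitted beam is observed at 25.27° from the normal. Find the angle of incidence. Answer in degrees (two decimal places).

At Brewster's angle the reflected and refracted rays are perpendicular, so θ_B + θ_t = 90°.
θ_B = 90° − 25.27° = 64.73°.

θ_B ≈ 64.73°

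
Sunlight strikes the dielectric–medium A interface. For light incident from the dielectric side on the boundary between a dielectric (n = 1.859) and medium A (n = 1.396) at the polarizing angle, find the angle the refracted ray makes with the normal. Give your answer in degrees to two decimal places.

tan θ_B = n₂/n₁ = 1.396/1.859 = 0.7509, so θ_B = 36.90°.
Since θ_B + θ_t = 90° at Brewster incidence, θ_t = 90° − 36.90° = 53.10°.

θ_t ≈ 53.10°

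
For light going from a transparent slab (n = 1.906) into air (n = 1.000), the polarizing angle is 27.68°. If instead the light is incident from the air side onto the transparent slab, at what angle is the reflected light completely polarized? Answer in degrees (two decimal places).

θ_B' ≈ 62.32°

The two Brewster angles are complementary: θ_B' = 90° − θ_B = 90° − 27.68° = 62.32°.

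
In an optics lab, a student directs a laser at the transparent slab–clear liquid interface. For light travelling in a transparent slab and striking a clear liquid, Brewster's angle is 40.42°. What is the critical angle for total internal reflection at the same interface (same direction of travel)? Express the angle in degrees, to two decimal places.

θ_c ≈ 58.39°

From Brewster, n₂/n₁ = tan θ_B = tan 40.42° = 0.8517.
Then sin θ_c = n₂/n₁ = 0.8517, so θ_c = arcsin 0.8517 = 58.39°.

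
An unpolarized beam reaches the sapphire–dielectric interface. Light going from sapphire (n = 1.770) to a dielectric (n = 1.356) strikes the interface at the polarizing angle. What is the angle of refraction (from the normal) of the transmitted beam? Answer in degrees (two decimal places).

θ_t ≈ 52.54°

First find Brewster's angle: tan θ_B = 1.356/1.770 = 0.7661, giving θ_B = 37.46°.
Since θ_B + θ_t = 90° at Brewster incidence, θ_t = 90° − 37.46° = 52.54°.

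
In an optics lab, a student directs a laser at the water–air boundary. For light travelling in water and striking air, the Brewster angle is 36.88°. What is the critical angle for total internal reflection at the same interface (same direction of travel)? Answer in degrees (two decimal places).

n₂/n₁ = tan 36.88° = 0.7503; the critical angle satisfies sin θ_c = n₂/n₁.
θ_c = arcsin(0.7503) = 48.61°.

θ_c ≈ 48.61°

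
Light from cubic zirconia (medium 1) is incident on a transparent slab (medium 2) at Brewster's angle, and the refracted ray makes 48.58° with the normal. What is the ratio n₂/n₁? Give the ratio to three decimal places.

n₂/n₁ ≈ 0.882

At Brewster incidence θ_B = 90° − θ_t = 90° − 48.58° = 41.42°.
tan θ_B = n₂/n₁, so n₂/n₁ = tan 41.42° = 0.882.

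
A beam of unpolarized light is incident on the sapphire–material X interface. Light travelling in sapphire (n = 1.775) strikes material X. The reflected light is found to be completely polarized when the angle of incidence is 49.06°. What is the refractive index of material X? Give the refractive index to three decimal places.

At Brewster's angle, tan θ_B = n₂/n₁ with n₁ on the incident side (sapphire) and n₂ on the transmitted side (material X).
n₂ = n₁ tan θ_B = 1.775 × tan 49.06° = 2.046.

n ≈ 2.046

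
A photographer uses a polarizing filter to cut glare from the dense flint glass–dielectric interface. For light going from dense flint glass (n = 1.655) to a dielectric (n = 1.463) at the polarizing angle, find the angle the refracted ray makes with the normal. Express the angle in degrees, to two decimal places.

θ_t ≈ 48.52°

First find Brewster's angle: tan θ_B = 1.463/1.655 = 0.8840, giving θ_B = 41.48°.
At Brewster's angle the reflected and refracted rays are perpendicular, so θ_t = 90° − θ_B = 90° − 41.48° = 48.52°.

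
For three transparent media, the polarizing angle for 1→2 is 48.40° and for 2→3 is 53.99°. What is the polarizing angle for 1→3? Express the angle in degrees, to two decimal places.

Each Brewster angle gives a ratio: n₂/n₁ = tan 48.40° = 1.1263, n₃/n₂ = tan 53.99° = 1.3759.
Multiplying, n₃/n₁ = 1.1263 × 1.3759 = 1.5497, and θ_B(1→3) = arctan 1.5497 = 57.17°.

θ_B ≈ 57.17°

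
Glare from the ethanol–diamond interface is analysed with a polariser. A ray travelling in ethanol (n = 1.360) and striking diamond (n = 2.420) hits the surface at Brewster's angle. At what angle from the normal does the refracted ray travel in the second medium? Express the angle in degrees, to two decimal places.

tan θ_B = n₂/n₁ = 2.420/1.360 = 1.7794, so θ_B = 60.66°.
The refracted ray is perpendicular to the reflected ray, so θ_t = 90° − θ_B = 29.34°.

θ_t ≈ 29.34°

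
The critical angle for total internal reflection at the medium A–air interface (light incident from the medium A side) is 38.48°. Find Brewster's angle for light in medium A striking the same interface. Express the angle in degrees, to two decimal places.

sin θ_c = n₂/n₁, so n₂/n₁ = sin 38.48° = 0.6222.
Brewster: tan θ_B = n₂/n₁ = 0.6222.
θ_B = arctan(0.6222) = 31.89°.

θ_B ≈ 31.89°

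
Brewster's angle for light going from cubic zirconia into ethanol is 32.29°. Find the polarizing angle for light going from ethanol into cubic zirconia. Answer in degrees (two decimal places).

θ_B' ≈ 57.71°

Reversing the direction swaps n₁ and n₂, so tan θ_B' = 1/tan θ_B and θ_B' = 90° − θ_B.
Hence θ_B' = 90° − 32.29° = 57.71°.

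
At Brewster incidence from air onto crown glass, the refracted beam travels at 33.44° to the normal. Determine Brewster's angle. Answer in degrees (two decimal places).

θ_B ≈ 56.56°

Brewster's condition makes the reflected and refracted beams perpendicular: θ_B + θ_t = 90°.
So θ_B = 90° − θ_t = 90° − 33.44° = 56.56°.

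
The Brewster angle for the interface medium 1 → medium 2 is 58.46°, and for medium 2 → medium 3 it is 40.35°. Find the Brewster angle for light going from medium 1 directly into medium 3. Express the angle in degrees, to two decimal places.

θ_B ≈ 54.15°

tan θ_B(1→2) = n₂/n₁ = tan 58.46° = 1.6293.
tan θ_B(2→3) = n₃/n₂ = tan 40.35° = 0.8496.
So n₃/n₁ = (n₂/n₁)(n₃/n₂) = 1.6293 × 0.8496 = 1.3842.
θ_B(1→3) = arctan(1.3842) = 54.15°.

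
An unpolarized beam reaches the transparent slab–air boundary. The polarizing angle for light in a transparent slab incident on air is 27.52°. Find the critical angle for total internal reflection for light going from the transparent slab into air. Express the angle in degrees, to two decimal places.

θ_c ≈ 31.40°

From Brewster, n₂/n₁ = tan θ_B = tan 27.52° = 0.5210.
Then sin θ_c = n₂/n₁ = 0.5210, so θ_c = arcsin 0.5210 = 31.40°.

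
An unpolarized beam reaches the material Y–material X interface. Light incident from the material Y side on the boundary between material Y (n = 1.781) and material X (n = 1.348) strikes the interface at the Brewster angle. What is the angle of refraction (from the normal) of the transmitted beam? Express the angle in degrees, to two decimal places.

θ_t ≈ 52.88°

First find Brewster's angle: tan θ_B = 1.348/1.781 = 0.7569, giving θ_B = 37.12°.
Since θ_B + θ_t = 90° at Brewster incidence, θ_t = 90° − 37.12° = 52.88°.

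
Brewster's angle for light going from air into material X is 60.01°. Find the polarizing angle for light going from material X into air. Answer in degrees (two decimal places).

The two Brewster angles are complementary: θ_B' = 90° − θ_B = 90° − 60.01° = 29.99°.

θ_B' ≈ 29.99°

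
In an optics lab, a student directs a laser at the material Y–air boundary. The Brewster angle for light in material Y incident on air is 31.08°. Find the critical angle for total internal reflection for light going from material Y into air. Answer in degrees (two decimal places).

n₂/n₁ = tan 31.08° = 0.6028; the critical angle satisfies sin θ_c = n₂/n₁.
θ_c = arcsin(0.6028) = 37.07°.

θ_c ≈ 37.07°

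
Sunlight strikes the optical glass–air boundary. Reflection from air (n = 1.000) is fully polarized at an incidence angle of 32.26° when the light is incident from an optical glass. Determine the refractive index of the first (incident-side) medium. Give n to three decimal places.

n ≈ 1.584

At the polarizing angle, tan θ_B = n₂/n₁ with n₁ on the incident side (an optical glass) and n₂ on the transmitted side (air).
n₁ = n₂ / tan θ_B = 1.000 / tan 32.26° = 1.584.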